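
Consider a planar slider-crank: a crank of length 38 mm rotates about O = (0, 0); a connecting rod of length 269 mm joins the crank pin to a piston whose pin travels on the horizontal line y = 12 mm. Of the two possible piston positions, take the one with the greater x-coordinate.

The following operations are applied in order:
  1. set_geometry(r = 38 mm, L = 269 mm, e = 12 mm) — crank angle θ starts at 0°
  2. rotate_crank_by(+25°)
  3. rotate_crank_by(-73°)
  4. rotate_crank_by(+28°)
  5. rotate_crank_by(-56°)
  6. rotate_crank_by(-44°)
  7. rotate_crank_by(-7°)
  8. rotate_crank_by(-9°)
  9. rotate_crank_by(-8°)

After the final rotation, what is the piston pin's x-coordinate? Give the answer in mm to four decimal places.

set_geometry: r = 38 mm, L = 269 mm, e = 12 mm; θ ← 0°
rotate_crank_by(+25°): θ ← 0° +25° = 25°
rotate_crank_by(-73°): θ ← 25° -73° = -48°
rotate_crank_by(+28°): θ ← -48° +28° = -20°
rotate_crank_by(-56°): θ ← -20° -56° = -76°
rotate_crank_by(-44°): θ ← -76° -44° = -120°
rotate_crank_by(-7°): θ ← -120° -7° = -127°
rotate_crank_by(-9°): θ ← -127° -9° = -136°
rotate_crank_by(-8°): θ ← -136° -8° = -144°
crank pin P = (r cos θ, r sin θ) = (-30.742646, -22.335840)
h = r sin θ − e = -22.335840 − 12 = -34.335840
x = r cos θ + √(L² − h²) = -30.742646 + √(72361.0 − 1178.9499) = -30.742646 + 266.799644 = 236.056998

236.0570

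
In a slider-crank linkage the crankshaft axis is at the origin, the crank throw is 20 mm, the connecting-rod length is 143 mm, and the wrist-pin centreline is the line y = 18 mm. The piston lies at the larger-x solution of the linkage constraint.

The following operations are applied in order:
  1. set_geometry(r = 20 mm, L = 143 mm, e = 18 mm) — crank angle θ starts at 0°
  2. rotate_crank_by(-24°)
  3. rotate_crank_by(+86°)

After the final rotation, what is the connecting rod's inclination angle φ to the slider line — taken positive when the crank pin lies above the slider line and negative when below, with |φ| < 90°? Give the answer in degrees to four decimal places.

-0.1366

set_geometry: r = 20 mm, L = 143 mm, e = 18 mm; θ ← 0°
rotate_crank_by(-24°): θ ← 0° -24° = -24°
rotate_crank_by(+86°): θ ← -24° +86° = 62°
crank pin P = (r cos θ, r sin θ) = (9.389431, 17.658952)
h = r sin θ − e = 17.658952 − 18 = -0.341048
sin φ = h / L = -0.341048 / 143 = -0.00238495
φ = arcsin(-0.00238495) = -0.136648°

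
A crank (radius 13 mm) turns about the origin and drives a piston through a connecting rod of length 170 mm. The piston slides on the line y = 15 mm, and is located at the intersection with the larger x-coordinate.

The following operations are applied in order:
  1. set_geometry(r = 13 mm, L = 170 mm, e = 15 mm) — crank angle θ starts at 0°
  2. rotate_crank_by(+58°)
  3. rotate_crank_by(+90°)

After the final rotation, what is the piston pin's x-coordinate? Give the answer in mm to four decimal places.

set_geometry: r = 13 mm, L = 170 mm, e = 15 mm; θ ← 0°
rotate_crank_by(+58°): θ ← 0° +58° = 58°
rotate_crank_by(+90°): θ ← 58° +90° = 148°
crank pin P = (r cos θ, r sin θ) = (-11.024625, 6.888950)
h = r sin θ − e = 6.888950 − 15 = -8.111050
x = r cos θ + √(L² − h²) = -11.024625 + √(28900.0 − 65.7891) = -11.024625 + 169.806392 = 158.781767

158.7818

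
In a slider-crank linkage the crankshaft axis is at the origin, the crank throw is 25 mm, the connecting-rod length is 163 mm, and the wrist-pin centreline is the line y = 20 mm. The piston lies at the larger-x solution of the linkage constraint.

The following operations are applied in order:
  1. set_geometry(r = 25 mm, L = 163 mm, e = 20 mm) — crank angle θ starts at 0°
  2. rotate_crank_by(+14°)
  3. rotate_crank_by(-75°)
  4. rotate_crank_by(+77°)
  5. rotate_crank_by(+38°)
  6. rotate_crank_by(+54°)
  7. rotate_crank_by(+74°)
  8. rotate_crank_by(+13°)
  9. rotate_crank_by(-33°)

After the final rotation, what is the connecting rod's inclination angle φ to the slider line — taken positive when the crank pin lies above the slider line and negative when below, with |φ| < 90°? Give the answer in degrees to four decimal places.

-4.3187

set_geometry: r = 25 mm, L = 163 mm, e = 20 mm; θ ← 0°
rotate_crank_by(+14°): θ ← 0° +14° = 14°
rotate_crank_by(-75°): θ ← 14° -75° = -61°
rotate_crank_by(+77°): θ ← -61° +77° = 16°
rotate_crank_by(+38°): θ ← 16° +38° = 54°
rotate_crank_by(+54°): θ ← 54° +54° = 108°
rotate_crank_by(+74°): θ ← 108° +74° = 182°
rotate_crank_by(+13°): θ ← 182° +13° = 195°
rotate_crank_by(-33°): θ ← 195° -33° = 162°
crank pin P = (r cos θ, r sin θ) = (-23.776413, 7.725425)
h = r sin θ − e = 7.725425 − 20 = -12.274575
sin φ = h / L = -12.274575 / 163 = -0.07530414
φ = arcsin(-0.07530414) = -4.318698°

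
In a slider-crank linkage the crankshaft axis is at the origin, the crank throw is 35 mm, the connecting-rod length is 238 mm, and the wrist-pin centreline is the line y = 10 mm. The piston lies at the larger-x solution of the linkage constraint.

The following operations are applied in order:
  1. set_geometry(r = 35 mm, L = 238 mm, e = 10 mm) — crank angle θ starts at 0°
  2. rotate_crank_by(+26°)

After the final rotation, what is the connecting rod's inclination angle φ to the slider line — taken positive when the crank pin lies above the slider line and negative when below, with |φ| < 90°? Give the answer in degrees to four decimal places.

set_geometry: r = 35 mm, L = 238 mm, e = 10 mm; θ ← 0°
rotate_crank_by(+26°): θ ← 0° +26° = 26°
crank pin P = (r cos θ, r sin θ) = (31.457792, 15.342990)
h = r sin θ − e = 15.342990 − 10 = 5.342990
sin φ = h / L = 5.342990 / 238 = 0.02244954
φ = arcsin(0.02244954) = 1.286372°

1.2864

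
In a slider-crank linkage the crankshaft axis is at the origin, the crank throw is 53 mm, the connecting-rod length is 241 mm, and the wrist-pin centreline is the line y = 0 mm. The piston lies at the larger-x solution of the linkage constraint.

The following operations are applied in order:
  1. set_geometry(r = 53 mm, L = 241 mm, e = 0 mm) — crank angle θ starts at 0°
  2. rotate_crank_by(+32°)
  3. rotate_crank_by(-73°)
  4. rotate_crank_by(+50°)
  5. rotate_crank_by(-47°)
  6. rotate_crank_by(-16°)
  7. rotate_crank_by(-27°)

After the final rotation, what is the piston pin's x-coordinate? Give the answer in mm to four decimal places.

243.5372

set_geometry: r = 53 mm, L = 241 mm, e = 0 mm; θ ← 0°
rotate_crank_by(+32°): θ ← 0° +32° = 32°
rotate_crank_by(-73°): θ ← 32° -73° = -41°
rotate_crank_by(+50°): θ ← -41° +50° = 9°
rotate_crank_by(-47°): θ ← 9° -47° = -38°
rotate_crank_by(-16°): θ ← -38° -16° = -54°
rotate_crank_by(-27°): θ ← -54° -27° = -81°
crank pin P = (r cos θ, r sin θ) = (8.291027, -52.347482)
h = r sin θ − e = -52.347482 − 0 = -52.347482
x = r cos θ + √(L² − h²) = 8.291027 + √(58081.0 − 2740.2589) = 8.291027 + 235.246129 = 243.537155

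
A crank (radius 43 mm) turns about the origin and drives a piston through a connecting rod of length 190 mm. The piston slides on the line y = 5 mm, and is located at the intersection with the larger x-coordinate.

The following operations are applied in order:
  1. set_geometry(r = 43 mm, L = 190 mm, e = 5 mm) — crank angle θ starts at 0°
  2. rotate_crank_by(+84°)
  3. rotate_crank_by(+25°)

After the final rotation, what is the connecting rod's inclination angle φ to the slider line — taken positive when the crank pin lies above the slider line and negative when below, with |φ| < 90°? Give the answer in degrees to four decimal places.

set_geometry: r = 43 mm, L = 190 mm, e = 5 mm; θ ← 0°
rotate_crank_by(+84°): θ ← 0° +84° = 84°
rotate_crank_by(+25°): θ ← 84° +25° = 109°
crank pin P = (r cos θ, r sin θ) = (-13.999431, 40.657299)
h = r sin θ − e = 40.657299 − 5 = 35.657299
sin φ = h / L = 35.657299 / 190 = 0.18766999
φ = arcsin(0.18766999) = 10.816839°

10.8168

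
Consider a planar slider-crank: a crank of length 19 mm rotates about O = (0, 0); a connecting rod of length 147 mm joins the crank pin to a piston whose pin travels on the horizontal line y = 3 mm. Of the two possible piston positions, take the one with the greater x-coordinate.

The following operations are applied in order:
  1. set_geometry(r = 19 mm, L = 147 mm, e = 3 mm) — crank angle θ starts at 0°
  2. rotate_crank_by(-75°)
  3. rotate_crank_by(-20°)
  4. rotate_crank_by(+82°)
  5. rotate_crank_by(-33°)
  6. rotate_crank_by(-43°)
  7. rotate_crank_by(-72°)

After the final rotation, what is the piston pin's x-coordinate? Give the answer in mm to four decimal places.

set_geometry: r = 19 mm, L = 147 mm, e = 3 mm; θ ← 0°
rotate_crank_by(-75°): θ ← 0° -75° = -75°
rotate_crank_by(-20°): θ ← -75° -20° = -95°
rotate_crank_by(+82°): θ ← -95° +82° = -13°
rotate_crank_by(-33°): θ ← -13° -33° = -46°
rotate_crank_by(-43°): θ ← -46° -43° = -89°
rotate_crank_by(-72°): θ ← -89° -72° = -161°
crank pin P = (r cos θ, r sin θ) = (-17.964853, -6.185795)
h = r sin θ − e = -6.185795 − 3 = -9.185795
x = r cos θ + √(L² − h²) = -17.964853 + √(21609.0 − 84.3788) = -17.964853 + 146.712716 = 128.747864

128.7479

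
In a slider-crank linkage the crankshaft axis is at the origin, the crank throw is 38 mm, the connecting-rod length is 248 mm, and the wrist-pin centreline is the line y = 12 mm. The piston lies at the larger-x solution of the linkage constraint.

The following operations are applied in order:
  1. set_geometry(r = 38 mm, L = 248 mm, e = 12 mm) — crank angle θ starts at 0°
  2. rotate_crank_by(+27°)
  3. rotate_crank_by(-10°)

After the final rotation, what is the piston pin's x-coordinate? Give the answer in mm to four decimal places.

284.3380

set_geometry: r = 38 mm, L = 248 mm, e = 12 mm; θ ← 0°
rotate_crank_by(+27°): θ ← 0° +27° = 27°
rotate_crank_by(-10°): θ ← 27° -10° = 17°
crank pin P = (r cos θ, r sin θ) = (36.339581, 11.110125)
h = r sin θ − e = 11.110125 − 12 = -0.889875
x = r cos θ + √(L² − h²) = 36.339581 + √(61504.0 − 0.7919) = 36.339581 + 247.998403 = 284.337984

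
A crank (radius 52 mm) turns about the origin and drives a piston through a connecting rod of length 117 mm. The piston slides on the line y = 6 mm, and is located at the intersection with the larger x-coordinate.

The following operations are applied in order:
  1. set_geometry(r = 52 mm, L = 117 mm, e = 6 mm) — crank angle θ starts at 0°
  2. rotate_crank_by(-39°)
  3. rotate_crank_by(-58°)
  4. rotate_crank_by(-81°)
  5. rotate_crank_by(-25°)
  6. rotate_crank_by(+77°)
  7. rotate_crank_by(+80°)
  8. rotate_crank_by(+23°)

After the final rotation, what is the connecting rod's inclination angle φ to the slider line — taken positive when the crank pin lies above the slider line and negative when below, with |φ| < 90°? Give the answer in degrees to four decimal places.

-12.9994

set_geometry: r = 52 mm, L = 117 mm, e = 6 mm; θ ← 0°
rotate_crank_by(-39°): θ ← 0° -39° = -39°
rotate_crank_by(-58°): θ ← -39° -58° = -97°
rotate_crank_by(-81°): θ ← -97° -81° = -178°
rotate_crank_by(-25°): θ ← -178° -25° = -203°
rotate_crank_by(+77°): θ ← -203° +77° = -126°
rotate_crank_by(+80°): θ ← -126° +80° = -46°
rotate_crank_by(+23°): θ ← -46° +23° = -23°
crank pin P = (r cos θ, r sin θ) = (47.866252, -20.318019)
h = r sin θ − e = -20.318019 − 6 = -26.318019
sin φ = h / L = -26.318019 / 117 = -0.22494033
φ = arcsin(-0.22494033) = -12.999369°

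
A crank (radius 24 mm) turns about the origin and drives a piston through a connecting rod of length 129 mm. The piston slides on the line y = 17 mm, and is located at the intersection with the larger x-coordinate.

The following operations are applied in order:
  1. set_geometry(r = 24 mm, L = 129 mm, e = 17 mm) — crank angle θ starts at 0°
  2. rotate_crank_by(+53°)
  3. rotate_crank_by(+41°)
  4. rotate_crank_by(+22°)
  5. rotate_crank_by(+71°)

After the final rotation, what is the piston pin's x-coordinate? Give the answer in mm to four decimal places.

103.6308

set_geometry: r = 24 mm, L = 129 mm, e = 17 mm; θ ← 0°
rotate_crank_by(+53°): θ ← 0° +53° = 53°
rotate_crank_by(+41°): θ ← 53° +41° = 94°
rotate_crank_by(+22°): θ ← 94° +22° = 116°
rotate_crank_by(+71°): θ ← 116° +71° = 187°
crank pin P = (r cos θ, r sin θ) = (-23.821108, -2.924864)
h = r sin θ − e = -2.924864 − 17 = -19.924864
x = r cos θ + √(L² − h²) = -23.821108 + √(16641.0 − 397.0002) = -23.821108 + 127.451951 = 103.630843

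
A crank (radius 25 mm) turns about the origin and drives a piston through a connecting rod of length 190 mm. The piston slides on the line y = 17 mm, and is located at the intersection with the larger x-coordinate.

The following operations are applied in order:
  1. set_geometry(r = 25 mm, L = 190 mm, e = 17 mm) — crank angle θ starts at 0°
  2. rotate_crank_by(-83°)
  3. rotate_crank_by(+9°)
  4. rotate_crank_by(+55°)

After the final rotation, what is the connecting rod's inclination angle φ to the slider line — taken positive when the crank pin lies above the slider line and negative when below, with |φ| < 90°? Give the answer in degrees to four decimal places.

set_geometry: r = 25 mm, L = 190 mm, e = 17 mm; θ ← 0°
rotate_crank_by(-83°): θ ← 0° -83° = -83°
rotate_crank_by(+9°): θ ← -83° +9° = -74°
rotate_crank_by(+55°): θ ← -74° +55° = -19°
crank pin P = (r cos θ, r sin θ) = (23.637964, -8.139204)
h = r sin θ − e = -8.139204 − 17 = -25.139204
sin φ = h / L = -25.139204 / 190 = -0.13231160
φ = arcsin(-0.13231160) = -7.603191°

-7.6032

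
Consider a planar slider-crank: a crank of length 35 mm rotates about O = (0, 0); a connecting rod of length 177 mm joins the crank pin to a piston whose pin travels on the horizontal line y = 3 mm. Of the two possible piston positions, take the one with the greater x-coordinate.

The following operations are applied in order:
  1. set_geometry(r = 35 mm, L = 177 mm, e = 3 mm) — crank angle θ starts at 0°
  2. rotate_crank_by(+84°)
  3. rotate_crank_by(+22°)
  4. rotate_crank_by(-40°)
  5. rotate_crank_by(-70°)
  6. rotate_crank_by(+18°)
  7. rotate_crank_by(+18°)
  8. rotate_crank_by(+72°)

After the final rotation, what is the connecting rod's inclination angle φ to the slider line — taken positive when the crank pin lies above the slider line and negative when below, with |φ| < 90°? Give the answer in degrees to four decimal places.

10.0738

set_geometry: r = 35 mm, L = 177 mm, e = 3 mm; θ ← 0°
rotate_crank_by(+84°): θ ← 0° +84° = 84°
rotate_crank_by(+22°): θ ← 84° +22° = 106°
rotate_crank_by(-40°): θ ← 106° -40° = 66°
rotate_crank_by(-70°): θ ← 66° -70° = -4°
rotate_crank_by(+18°): θ ← -4° +18° = 14°
rotate_crank_by(+18°): θ ← 14° +18° = 32°
rotate_crank_by(+72°): θ ← 32° +72° = 104°
crank pin P = (r cos θ, r sin θ) = (-8.467266, 33.960350)
h = r sin θ − e = 33.960350 − 3 = 30.960350
sin φ = h / L = 30.960350 / 177 = 0.17491723
φ = arcsin(0.17491723) = 10.073842°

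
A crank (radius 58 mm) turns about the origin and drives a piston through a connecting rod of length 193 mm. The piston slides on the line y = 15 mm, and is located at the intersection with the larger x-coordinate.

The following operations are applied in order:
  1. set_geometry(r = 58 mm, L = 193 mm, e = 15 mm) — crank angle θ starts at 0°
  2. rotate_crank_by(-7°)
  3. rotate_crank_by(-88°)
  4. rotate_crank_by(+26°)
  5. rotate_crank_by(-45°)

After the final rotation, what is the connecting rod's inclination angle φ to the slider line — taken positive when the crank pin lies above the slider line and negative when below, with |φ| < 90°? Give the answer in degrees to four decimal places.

set_geometry: r = 58 mm, L = 193 mm, e = 15 mm; θ ← 0°
rotate_crank_by(-7°): θ ← 0° -7° = -7°
rotate_crank_by(-88°): θ ← -7° -88° = -95°
rotate_crank_by(+26°): θ ← -95° +26° = -69°
rotate_crank_by(-45°): θ ← -69° -45° = -114°
crank pin P = (r cos θ, r sin θ) = (-23.590725, -52.985637)
h = r sin θ − e = -52.985637 − 15 = -67.985637
sin φ = h / L = -67.985637 / 193 = -0.35225718
φ = arcsin(-0.35225718) = -20.625437°

-20.6254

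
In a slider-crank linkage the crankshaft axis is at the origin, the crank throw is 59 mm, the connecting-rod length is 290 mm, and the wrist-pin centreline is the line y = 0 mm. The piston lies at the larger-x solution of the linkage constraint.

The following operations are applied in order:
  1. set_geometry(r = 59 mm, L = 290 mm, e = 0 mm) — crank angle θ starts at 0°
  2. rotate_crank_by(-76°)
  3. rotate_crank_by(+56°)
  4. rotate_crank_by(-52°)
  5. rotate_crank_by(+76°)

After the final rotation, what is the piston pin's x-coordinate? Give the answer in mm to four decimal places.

set_geometry: r = 59 mm, L = 290 mm, e = 0 mm; θ ← 0°
rotate_crank_by(-76°): θ ← 0° -76° = -76°
rotate_crank_by(+56°): θ ← -76° +56° = -20°
rotate_crank_by(-52°): θ ← -20° -52° = -72°
rotate_crank_by(+76°): θ ← -72° +76° = 4°
crank pin P = (r cos θ, r sin θ) = (58.856279, 4.115632)
h = r sin θ − e = 4.115632 − 0 = 4.115632
x = r cos θ + √(L² − h²) = 58.856279 + √(84100.0 − 16.9384) = 58.856279 + 289.970794 = 348.827073

348.8271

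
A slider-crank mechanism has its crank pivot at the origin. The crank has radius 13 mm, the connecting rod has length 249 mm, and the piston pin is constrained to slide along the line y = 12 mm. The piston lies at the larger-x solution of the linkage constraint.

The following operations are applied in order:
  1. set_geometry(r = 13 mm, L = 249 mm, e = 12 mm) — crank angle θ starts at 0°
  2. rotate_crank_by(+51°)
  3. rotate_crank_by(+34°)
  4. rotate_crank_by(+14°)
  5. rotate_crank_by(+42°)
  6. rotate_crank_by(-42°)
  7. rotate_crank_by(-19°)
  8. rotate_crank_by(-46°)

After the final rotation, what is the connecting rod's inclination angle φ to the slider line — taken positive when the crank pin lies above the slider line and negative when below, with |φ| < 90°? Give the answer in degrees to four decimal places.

-1.0886

set_geometry: r = 13 mm, L = 249 mm, e = 12 mm; θ ← 0°
rotate_crank_by(+51°): θ ← 0° +51° = 51°
rotate_crank_by(+34°): θ ← 51° +34° = 85°
rotate_crank_by(+14°): θ ← 85° +14° = 99°
rotate_crank_by(+42°): θ ← 99° +42° = 141°
rotate_crank_by(-42°): θ ← 141° -42° = 99°
rotate_crank_by(-19°): θ ← 99° -19° = 80°
rotate_crank_by(-46°): θ ← 80° -46° = 34°
crank pin P = (r cos θ, r sin θ) = (10.777488, 7.269508)
h = r sin θ − e = 7.269508 − 12 = -4.730492
sin φ = h / L = -4.730492 / 249 = -0.01899796
φ = arcsin(-0.01899796) = -1.088568°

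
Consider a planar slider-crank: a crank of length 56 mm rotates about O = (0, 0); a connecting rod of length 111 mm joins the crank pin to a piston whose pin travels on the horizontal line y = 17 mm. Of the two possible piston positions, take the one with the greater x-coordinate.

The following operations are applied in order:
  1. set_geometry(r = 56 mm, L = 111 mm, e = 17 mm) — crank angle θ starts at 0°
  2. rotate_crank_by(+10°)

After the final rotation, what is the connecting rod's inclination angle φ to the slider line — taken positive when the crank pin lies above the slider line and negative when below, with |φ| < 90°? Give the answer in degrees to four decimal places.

set_geometry: r = 56 mm, L = 111 mm, e = 17 mm; θ ← 0°
rotate_crank_by(+10°): θ ← 0° +10° = 10°
crank pin P = (r cos θ, r sin θ) = (55.149234, 9.724298)
h = r sin θ − e = 9.724298 − 17 = -7.275702
sin φ = h / L = -7.275702 / 111 = -0.06554687
φ = arcsin(-0.06554687) = -3.758253°

-3.7583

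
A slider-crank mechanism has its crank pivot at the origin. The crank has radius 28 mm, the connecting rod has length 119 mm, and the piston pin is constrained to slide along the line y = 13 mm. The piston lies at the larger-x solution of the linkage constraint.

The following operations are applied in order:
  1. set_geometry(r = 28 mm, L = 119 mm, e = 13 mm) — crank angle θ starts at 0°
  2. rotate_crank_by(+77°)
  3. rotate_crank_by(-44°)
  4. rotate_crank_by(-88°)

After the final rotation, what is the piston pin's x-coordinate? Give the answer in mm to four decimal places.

set_geometry: r = 28 mm, L = 119 mm, e = 13 mm; θ ← 0°
rotate_crank_by(+77°): θ ← 0° +77° = 77°
rotate_crank_by(-44°): θ ← 77° -44° = 33°
rotate_crank_by(-88°): θ ← 33° -88° = -55°
crank pin P = (r cos θ, r sin θ) = (16.060140, -22.936257)
h = r sin θ − e = -22.936257 − 13 = -35.936257
x = r cos θ + √(L² − h²) = 16.060140 + √(14161.0 − 1291.4146) = 16.060140 + 113.444195 = 129.504335

129.5043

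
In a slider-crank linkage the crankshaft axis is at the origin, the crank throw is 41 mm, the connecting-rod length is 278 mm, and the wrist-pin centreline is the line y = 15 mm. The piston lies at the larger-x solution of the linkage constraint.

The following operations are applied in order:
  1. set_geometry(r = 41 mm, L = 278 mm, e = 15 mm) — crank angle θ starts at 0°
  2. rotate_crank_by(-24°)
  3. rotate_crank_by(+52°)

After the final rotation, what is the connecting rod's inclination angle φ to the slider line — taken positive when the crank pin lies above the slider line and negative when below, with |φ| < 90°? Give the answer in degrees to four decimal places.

set_geometry: r = 41 mm, L = 278 mm, e = 15 mm; θ ← 0°
rotate_crank_by(-24°): θ ← 0° -24° = -24°
rotate_crank_by(+52°): θ ← -24° +52° = 28°
crank pin P = (r cos θ, r sin θ) = (36.200851, 19.248334)
h = r sin θ − e = 19.248334 − 15 = 4.248334
sin φ = h / L = 4.248334 / 278 = 0.01528178
φ = arcsin(0.01528178) = 0.875615°

0.8756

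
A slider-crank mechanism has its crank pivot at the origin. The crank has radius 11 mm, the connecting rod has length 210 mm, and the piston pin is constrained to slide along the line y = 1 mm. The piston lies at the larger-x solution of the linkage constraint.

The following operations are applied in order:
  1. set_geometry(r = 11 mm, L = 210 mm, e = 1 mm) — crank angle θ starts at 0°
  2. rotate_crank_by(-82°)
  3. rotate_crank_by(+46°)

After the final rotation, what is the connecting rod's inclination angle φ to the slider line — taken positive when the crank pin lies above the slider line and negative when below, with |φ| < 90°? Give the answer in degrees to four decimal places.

set_geometry: r = 11 mm, L = 210 mm, e = 1 mm; θ ← 0°
rotate_crank_by(-82°): θ ← 0° -82° = -82°
rotate_crank_by(+46°): θ ← -82° +46° = -36°
crank pin P = (r cos θ, r sin θ) = (8.899187, -6.465638)
h = r sin θ − e = -6.465638 − 1 = -7.465638
sin φ = h / L = -7.465638 / 210 = -0.03555066
φ = arcsin(-0.03555066) = -2.037332°

-2.0373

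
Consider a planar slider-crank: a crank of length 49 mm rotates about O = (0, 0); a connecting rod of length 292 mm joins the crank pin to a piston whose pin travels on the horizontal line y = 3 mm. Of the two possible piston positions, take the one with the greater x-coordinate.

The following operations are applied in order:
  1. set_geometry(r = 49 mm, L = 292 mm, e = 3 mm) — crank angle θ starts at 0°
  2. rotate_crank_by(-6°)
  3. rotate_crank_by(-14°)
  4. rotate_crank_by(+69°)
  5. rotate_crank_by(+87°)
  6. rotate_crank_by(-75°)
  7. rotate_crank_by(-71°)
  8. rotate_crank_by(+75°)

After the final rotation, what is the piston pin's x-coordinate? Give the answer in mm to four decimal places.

set_geometry: r = 49 mm, L = 292 mm, e = 3 mm; θ ← 0°
rotate_crank_by(-6°): θ ← 0° -6° = -6°
rotate_crank_by(-14°): θ ← -6° -14° = -20°
rotate_crank_by(+69°): θ ← -20° +69° = 49°
rotate_crank_by(+87°): θ ← 49° +87° = 136°
rotate_crank_by(-75°): θ ← 136° -75° = 61°
rotate_crank_by(-71°): θ ← 61° -71° = -10°
rotate_crank_by(+75°): θ ← -10° +75° = 65°
crank pin P = (r cos θ, r sin θ) = (20.708295, 44.409082)
h = r sin θ − e = 44.409082 − 3 = 41.409082
x = r cos θ + √(L² − h²) = 20.708295 + √(85264.0 − 1714.7120) = 20.708295 + 289.048937 = 309.757232

309.7572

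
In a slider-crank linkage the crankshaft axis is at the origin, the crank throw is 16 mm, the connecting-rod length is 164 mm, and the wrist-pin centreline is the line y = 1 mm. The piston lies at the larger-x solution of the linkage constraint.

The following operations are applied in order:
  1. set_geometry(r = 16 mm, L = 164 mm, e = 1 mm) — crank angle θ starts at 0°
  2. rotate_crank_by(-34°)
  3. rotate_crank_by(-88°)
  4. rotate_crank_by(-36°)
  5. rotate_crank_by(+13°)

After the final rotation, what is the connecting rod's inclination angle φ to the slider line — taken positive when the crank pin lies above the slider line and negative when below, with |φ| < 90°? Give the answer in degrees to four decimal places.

set_geometry: r = 16 mm, L = 164 mm, e = 1 mm; θ ← 0°
rotate_crank_by(-34°): θ ← 0° -34° = -34°
rotate_crank_by(-88°): θ ← -34° -88° = -122°
rotate_crank_by(-36°): θ ← -122° -36° = -158°
rotate_crank_by(+13°): θ ← -158° +13° = -145°
crank pin P = (r cos θ, r sin θ) = (-13.106433, -9.177223)
h = r sin θ − e = -9.177223 − 1 = -10.177223
sin φ = h / L = -10.177223 / 164 = -0.06205624
φ = arcsin(-0.06205624) = -3.557847°

-3.5578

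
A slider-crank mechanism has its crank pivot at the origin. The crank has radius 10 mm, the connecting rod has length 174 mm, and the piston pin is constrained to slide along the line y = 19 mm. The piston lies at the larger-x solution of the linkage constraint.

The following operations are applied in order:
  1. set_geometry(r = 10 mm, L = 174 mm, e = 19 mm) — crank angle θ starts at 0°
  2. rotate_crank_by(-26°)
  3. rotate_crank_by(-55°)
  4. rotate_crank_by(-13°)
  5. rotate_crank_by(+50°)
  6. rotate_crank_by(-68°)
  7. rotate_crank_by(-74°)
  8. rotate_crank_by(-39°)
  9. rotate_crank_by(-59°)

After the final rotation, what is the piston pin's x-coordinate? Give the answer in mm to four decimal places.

set_geometry: r = 10 mm, L = 174 mm, e = 19 mm; θ ← 0°
rotate_crank_by(-26°): θ ← 0° -26° = -26°
rotate_crank_by(-55°): θ ← -26° -55° = -81°
rotate_crank_by(-13°): θ ← -81° -13° = -94°
rotate_crank_by(+50°): θ ← -94° +50° = -44°
rotate_crank_by(-68°): θ ← -44° -68° = -112°
rotate_crank_by(-74°): θ ← -112° -74° = -186°
rotate_crank_by(-39°): θ ← -186° -39° = -225°
rotate_crank_by(-59°): θ ← -225° -59° = -284°
crank pin P = (r cos θ, r sin θ) = (2.419219, 9.702957)
h = r sin θ − e = 9.702957 − 19 = -9.297043
x = r cos θ + √(L² − h²) = 2.419219 + √(30276.0 − 86.4350) = 2.419219 + 173.751446 = 176.170665

176.1707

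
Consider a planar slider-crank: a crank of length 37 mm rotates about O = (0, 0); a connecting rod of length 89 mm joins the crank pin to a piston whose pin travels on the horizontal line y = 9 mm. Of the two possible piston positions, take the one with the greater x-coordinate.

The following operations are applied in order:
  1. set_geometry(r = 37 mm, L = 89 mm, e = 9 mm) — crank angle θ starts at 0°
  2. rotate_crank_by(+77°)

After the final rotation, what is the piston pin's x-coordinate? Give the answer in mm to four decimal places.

set_geometry: r = 37 mm, L = 89 mm, e = 9 mm; θ ← 0°
rotate_crank_by(+77°): θ ← 0° +77° = 77°
crank pin P = (r cos θ, r sin θ) = (8.323189, 36.051692)
h = r sin θ − e = 36.051692 − 9 = 27.051692
x = r cos θ + √(L² − h²) = 8.323189 + √(7921.0 − 731.7941) = 8.323189 + 84.789185 = 93.112374

93.1124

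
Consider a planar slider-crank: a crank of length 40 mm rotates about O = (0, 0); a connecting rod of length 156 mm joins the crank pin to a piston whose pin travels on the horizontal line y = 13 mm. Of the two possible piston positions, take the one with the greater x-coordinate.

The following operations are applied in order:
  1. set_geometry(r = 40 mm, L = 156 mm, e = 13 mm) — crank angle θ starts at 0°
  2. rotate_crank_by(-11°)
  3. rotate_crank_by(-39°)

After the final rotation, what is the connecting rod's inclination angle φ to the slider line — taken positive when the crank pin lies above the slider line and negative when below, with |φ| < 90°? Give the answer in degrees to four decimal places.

set_geometry: r = 40 mm, L = 156 mm, e = 13 mm; θ ← 0°
rotate_crank_by(-11°): θ ← 0° -11° = -11°
rotate_crank_by(-39°): θ ← -11° -39° = -50°
crank pin P = (r cos θ, r sin θ) = (25.711504, -30.641778)
h = r sin θ − e = -30.641778 − 13 = -43.641778
sin φ = h / L = -43.641778 / 156 = -0.27975499
φ = arcsin(-0.27975499) = -16.245582°

-16.2456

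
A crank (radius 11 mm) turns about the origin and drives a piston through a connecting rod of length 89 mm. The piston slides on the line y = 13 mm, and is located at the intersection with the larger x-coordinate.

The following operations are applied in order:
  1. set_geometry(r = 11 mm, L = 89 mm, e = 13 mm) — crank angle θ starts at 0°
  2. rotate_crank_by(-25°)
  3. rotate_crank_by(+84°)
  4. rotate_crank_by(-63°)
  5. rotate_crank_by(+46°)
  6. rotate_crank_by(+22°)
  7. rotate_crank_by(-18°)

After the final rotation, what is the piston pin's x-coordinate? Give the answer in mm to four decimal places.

set_geometry: r = 11 mm, L = 89 mm, e = 13 mm; θ ← 0°
rotate_crank_by(-25°): θ ← 0° -25° = -25°
rotate_crank_by(+84°): θ ← -25° +84° = 59°
rotate_crank_by(-63°): θ ← 59° -63° = -4°
rotate_crank_by(+46°): θ ← -4° +46° = 42°
rotate_crank_by(+22°): θ ← 42° +22° = 64°
rotate_crank_by(-18°): θ ← 64° -18° = 46°
crank pin P = (r cos θ, r sin θ) = (7.641242, 7.912738)
h = r sin θ − e = 7.912738 − 13 = -5.087262
x = r cos θ + √(L² − h²) = 7.641242 + √(7921.0 − 25.8802) = 7.641242 + 88.854486 = 96.495729

96.4957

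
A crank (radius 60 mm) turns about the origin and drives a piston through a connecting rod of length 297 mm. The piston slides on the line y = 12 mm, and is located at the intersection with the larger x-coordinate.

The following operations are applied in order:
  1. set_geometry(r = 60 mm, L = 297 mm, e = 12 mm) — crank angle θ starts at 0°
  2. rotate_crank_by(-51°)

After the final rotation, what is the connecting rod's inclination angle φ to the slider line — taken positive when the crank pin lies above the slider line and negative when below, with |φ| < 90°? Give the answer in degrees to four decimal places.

set_geometry: r = 60 mm, L = 297 mm, e = 12 mm; θ ← 0°
rotate_crank_by(-51°): θ ← 0° -51° = -51°
crank pin P = (r cos θ, r sin θ) = (37.759223, -46.628758)
h = r sin θ − e = -46.628758 − 12 = -58.628758
sin φ = h / L = -58.628758 / 297 = -0.19740322
φ = arcsin(-0.19740322) = -11.385148°

-11.3851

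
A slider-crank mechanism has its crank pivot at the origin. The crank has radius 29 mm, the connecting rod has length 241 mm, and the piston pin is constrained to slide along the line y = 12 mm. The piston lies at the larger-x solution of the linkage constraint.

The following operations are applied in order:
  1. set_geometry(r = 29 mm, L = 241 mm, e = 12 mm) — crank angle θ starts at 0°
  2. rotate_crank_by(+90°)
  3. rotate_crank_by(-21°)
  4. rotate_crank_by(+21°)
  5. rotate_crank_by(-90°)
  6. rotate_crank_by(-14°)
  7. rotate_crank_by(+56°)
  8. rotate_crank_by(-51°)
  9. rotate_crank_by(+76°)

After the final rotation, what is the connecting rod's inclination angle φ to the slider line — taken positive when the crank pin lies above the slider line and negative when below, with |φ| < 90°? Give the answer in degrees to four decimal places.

set_geometry: r = 29 mm, L = 241 mm, e = 12 mm; θ ← 0°
rotate_crank_by(+90°): θ ← 0° +90° = 90°
rotate_crank_by(-21°): θ ← 90° -21° = 69°
rotate_crank_by(+21°): θ ← 69° +21° = 90°
rotate_crank_by(-90°): θ ← 90° -90° = 0°
rotate_crank_by(-14°): θ ← 0° -14° = -14°
rotate_crank_by(+56°): θ ← -14° +56° = 42°
rotate_crank_by(-51°): θ ← 42° -51° = -9°
rotate_crank_by(+76°): θ ← -9° +76° = 67°
crank pin P = (r cos θ, r sin θ) = (11.331203, 26.694641)
h = r sin θ − e = 26.694641 − 12 = 14.694641
sin φ = h / L = 14.694641 / 241 = 0.06097361
φ = arcsin(0.06097361) = 3.495699°

3.4957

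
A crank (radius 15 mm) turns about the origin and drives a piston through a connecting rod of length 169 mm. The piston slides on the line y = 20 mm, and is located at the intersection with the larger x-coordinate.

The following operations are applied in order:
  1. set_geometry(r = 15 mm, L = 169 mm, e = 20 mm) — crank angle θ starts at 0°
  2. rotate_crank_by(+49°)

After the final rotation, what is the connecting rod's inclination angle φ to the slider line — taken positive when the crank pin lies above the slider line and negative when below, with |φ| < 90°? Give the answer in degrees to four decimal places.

-2.9438

set_geometry: r = 15 mm, L = 169 mm, e = 20 mm; θ ← 0°
rotate_crank_by(+49°): θ ← 0° +49° = 49°
crank pin P = (r cos θ, r sin θ) = (9.840885, 11.320644)
h = r sin θ − e = 11.320644 − 20 = -8.679356
sin φ = h / L = -8.679356 / 169 = -0.05135714
φ = arcsin(-0.05135714) = -2.943842°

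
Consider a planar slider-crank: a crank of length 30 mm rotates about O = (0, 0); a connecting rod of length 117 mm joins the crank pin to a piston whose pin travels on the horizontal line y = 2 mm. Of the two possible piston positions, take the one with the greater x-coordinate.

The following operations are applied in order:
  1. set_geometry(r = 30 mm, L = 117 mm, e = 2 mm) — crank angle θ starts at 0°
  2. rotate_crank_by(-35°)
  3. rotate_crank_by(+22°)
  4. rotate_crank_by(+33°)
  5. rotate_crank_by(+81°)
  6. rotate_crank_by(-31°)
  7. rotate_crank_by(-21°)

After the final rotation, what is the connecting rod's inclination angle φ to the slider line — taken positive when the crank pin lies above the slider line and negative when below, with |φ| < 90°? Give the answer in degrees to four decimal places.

10.1614

set_geometry: r = 30 mm, L = 117 mm, e = 2 mm; θ ← 0°
rotate_crank_by(-35°): θ ← 0° -35° = -35°
rotate_crank_by(+22°): θ ← -35° +22° = -13°
rotate_crank_by(+33°): θ ← -13° +33° = 20°
rotate_crank_by(+81°): θ ← 20° +81° = 101°
rotate_crank_by(-31°): θ ← 101° -31° = 70°
rotate_crank_by(-21°): θ ← 70° -21° = 49°
crank pin P = (r cos θ, r sin θ) = (19.681771, 22.641287)
h = r sin θ − e = 22.641287 − 2 = 20.641287
sin φ = h / L = 20.641287 / 117 = 0.17642126
φ = arcsin(0.17642126) = 10.161377°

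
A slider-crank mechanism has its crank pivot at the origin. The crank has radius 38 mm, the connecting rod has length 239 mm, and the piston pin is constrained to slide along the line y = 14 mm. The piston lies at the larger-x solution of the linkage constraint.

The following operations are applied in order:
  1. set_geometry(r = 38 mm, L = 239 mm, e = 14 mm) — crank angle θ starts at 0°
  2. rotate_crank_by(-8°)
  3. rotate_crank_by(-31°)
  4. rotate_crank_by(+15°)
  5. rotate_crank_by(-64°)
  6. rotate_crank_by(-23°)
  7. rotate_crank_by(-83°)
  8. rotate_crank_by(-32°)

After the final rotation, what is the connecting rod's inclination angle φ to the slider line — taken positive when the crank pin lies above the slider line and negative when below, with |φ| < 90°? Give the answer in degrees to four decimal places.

3.1985

set_geometry: r = 38 mm, L = 239 mm, e = 14 mm; θ ← 0°
rotate_crank_by(-8°): θ ← 0° -8° = -8°
rotate_crank_by(-31°): θ ← -8° -31° = -39°
rotate_crank_by(+15°): θ ← -39° +15° = -24°
rotate_crank_by(-64°): θ ← -24° -64° = -88°
rotate_crank_by(-23°): θ ← -88° -23° = -111°
rotate_crank_by(-83°): θ ← -111° -83° = -194°
rotate_crank_by(-32°): θ ← -194° -32° = -226°
crank pin P = (r cos θ, r sin θ) = (-26.397018, 27.334912)
h = r sin θ − e = 27.334912 − 14 = 13.334912
sin φ = h / L = 13.334912 / 239 = 0.05579461
φ = arcsin(0.05579461) = 3.198457°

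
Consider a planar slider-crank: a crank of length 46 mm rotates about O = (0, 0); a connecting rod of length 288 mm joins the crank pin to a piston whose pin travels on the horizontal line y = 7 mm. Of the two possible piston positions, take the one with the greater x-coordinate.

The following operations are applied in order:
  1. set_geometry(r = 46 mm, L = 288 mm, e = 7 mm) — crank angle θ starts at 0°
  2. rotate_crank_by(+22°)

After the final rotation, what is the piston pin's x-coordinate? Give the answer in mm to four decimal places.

330.4686

set_geometry: r = 46 mm, L = 288 mm, e = 7 mm; θ ← 0°
rotate_crank_by(+22°): θ ← 0° +22° = 22°
crank pin P = (r cos θ, r sin θ) = (42.650457, 17.231903)
h = r sin θ − e = 17.231903 − 7 = 10.231903
x = r cos θ + √(L² − h²) = 42.650457 + √(82944.0 − 104.6918) = 42.650457 + 287.818186 = 330.468643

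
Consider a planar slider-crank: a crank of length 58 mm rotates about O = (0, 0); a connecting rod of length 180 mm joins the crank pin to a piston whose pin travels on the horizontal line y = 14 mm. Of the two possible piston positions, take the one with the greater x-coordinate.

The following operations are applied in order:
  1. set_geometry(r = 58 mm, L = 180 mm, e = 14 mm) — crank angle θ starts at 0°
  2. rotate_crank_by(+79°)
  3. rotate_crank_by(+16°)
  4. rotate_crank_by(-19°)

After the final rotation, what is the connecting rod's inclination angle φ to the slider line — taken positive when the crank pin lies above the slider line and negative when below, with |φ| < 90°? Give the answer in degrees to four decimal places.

13.5841

set_geometry: r = 58 mm, L = 180 mm, e = 14 mm; θ ← 0°
rotate_crank_by(+79°): θ ← 0° +79° = 79°
rotate_crank_by(+16°): θ ← 79° +16° = 95°
rotate_crank_by(-19°): θ ← 95° -19° = 76°
crank pin P = (r cos θ, r sin θ) = (14.031470, 56.277152)
h = r sin θ − e = 56.277152 − 14 = 42.277152
sin φ = h / L = 42.277152 / 180 = 0.23487307
φ = arcsin(0.23487307) = 13.584141°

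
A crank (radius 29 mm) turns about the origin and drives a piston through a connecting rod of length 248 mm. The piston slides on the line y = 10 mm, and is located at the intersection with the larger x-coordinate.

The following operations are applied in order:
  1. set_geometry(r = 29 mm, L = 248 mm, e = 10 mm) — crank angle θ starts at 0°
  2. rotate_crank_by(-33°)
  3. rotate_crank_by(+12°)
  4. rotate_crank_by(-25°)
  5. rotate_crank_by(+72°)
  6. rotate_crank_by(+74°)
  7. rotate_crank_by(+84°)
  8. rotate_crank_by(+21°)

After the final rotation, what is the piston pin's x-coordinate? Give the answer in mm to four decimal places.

set_geometry: r = 29 mm, L = 248 mm, e = 10 mm; θ ← 0°
rotate_crank_by(-33°): θ ← 0° -33° = -33°
rotate_crank_by(+12°): θ ← -33° +12° = -21°
rotate_crank_by(-25°): θ ← -21° -25° = -46°
rotate_crank_by(+72°): θ ← -46° +72° = 26°
rotate_crank_by(+74°): θ ← 26° +74° = 100°
rotate_crank_by(+84°): θ ← 100° +84° = 184°
rotate_crank_by(+21°): θ ← 184° +21° = 205°
crank pin P = (r cos θ, r sin θ) = (-26.282926, -12.255930)
h = r sin θ − e = -12.255930 − 10 = -22.255930
x = r cos θ + √(L² − h²) = -26.282926 + √(61504.0 − 495.3264) = -26.282926 + 246.999339 = 220.716413

220.7164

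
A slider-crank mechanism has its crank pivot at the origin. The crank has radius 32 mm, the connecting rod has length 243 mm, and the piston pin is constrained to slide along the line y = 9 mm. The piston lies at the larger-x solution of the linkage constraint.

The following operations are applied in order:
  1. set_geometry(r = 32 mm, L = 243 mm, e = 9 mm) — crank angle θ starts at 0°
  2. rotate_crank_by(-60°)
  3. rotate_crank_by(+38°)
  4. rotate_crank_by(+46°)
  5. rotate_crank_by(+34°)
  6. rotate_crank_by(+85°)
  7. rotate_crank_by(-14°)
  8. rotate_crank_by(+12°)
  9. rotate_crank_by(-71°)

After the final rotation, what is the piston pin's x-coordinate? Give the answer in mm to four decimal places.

253.0294

set_geometry: r = 32 mm, L = 243 mm, e = 9 mm; θ ← 0°
rotate_crank_by(-60°): θ ← 0° -60° = -60°
rotate_crank_by(+38°): θ ← -60° +38° = -22°
rotate_crank_by(+46°): θ ← -22° +46° = 24°
rotate_crank_by(+34°): θ ← 24° +34° = 58°
rotate_crank_by(+85°): θ ← 58° +85° = 143°
rotate_crank_by(-14°): θ ← 143° -14° = 129°
rotate_crank_by(+12°): θ ← 129° +12° = 141°
rotate_crank_by(-71°): θ ← 141° -71° = 70°
crank pin P = (r cos θ, r sin θ) = (10.944645, 30.070164)
h = r sin θ − e = 30.070164 − 9 = 21.070164
x = r cos θ + √(L² − h²) = 10.944645 + √(59049.0 − 443.9518) = 10.944645 + 242.084795 = 253.029440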